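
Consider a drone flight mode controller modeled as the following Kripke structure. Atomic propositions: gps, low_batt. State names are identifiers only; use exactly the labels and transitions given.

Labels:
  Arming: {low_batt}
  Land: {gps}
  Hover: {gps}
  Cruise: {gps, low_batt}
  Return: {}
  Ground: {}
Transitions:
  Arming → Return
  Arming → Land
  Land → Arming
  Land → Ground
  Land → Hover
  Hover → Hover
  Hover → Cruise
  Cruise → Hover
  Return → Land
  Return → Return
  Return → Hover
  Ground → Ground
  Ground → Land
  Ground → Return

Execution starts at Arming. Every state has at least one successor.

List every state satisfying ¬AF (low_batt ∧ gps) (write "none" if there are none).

{Arming, Land, Hover, Return, Ground}

States satisfying low_batt ∧ gps: {Cruise}.
States satisfying AF (low_batt ∧ gps): {Cruise}.
States satisfying ¬AF (low_batt ∧ gps): {Arming, Land, Hover, Return, Ground}.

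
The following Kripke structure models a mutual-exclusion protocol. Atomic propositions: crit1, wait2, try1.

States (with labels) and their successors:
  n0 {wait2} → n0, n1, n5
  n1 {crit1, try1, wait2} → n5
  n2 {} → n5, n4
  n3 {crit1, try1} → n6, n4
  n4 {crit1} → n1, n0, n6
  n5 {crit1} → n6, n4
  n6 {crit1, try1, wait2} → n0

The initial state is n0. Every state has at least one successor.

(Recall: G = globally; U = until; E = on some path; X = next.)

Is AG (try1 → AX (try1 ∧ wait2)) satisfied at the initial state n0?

States satisfying try1 → AX (try1 ∧ wait2): {n0, n2, n4, n5}.
States satisfying AG (try1 → AX (try1 ∧ wait2)): ∅.
n1 is reachable from n0 and violates try1 → AX (try1 ∧ wait2), so AG fails at n0.
n0 ∉ Sat(AG (try1 → AX (try1 ∧ wait2))).

No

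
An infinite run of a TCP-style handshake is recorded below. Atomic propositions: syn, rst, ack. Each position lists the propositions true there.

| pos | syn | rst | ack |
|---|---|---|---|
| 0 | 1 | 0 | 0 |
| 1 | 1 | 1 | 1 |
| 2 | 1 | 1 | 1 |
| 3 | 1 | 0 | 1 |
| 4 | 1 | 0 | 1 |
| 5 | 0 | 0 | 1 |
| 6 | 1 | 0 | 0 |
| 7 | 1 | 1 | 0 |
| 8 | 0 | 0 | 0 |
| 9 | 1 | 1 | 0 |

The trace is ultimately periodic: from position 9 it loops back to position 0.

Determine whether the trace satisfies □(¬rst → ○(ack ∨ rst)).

¬rst → ○(ack ∨ rst) must hold at every position from 0 onward. It fails at position 5, so □(¬rst → ○(ack ∨ rst)) is false.
Positions where ¬rst holds: 0, 3, 4, 5, 6, 8.
Check ○(ack ∨ rst) at each: 0→ok, 3→ok, 4→ok, 5→fails, 6→ok, 8→ok.

No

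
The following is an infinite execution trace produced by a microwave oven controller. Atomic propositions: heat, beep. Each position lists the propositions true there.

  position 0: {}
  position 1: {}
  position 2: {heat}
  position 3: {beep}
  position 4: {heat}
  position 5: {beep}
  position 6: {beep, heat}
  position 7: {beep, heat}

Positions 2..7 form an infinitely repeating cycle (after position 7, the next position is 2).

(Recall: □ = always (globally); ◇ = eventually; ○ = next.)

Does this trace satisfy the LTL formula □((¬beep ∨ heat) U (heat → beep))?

(¬beep ∨ heat) U (heat → beep) holds at every position 0..7, and those are all positions ever visited, so □((¬beep ∨ heat) U (heat → beep)) holds.

Holds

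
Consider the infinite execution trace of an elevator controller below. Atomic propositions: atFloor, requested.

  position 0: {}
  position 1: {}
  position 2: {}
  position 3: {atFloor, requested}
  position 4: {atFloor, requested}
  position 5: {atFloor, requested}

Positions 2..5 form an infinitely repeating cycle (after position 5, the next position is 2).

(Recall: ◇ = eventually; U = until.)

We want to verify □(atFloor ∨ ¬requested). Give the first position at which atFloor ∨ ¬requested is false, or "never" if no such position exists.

atFloor ∨ ¬requested holds at every position 0..5, and those are all the positions the trace ever visits, so the invariant □(atFloor ∨ ¬requested) is never violated.

never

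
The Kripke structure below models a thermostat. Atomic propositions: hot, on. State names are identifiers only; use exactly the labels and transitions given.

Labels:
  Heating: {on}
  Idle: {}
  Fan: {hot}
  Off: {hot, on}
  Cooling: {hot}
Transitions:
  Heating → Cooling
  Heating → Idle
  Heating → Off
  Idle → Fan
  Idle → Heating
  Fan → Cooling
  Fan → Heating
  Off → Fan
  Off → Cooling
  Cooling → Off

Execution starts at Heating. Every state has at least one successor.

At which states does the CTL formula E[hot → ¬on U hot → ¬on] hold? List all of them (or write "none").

{Heating, Idle, Fan, Cooling}

States satisfying hot → ¬on: {Heating, Idle, Fan, Cooling}.
States satisfying E[hot → ¬on U hot → ¬on]: {Heating, Idle, Fan, Cooling}.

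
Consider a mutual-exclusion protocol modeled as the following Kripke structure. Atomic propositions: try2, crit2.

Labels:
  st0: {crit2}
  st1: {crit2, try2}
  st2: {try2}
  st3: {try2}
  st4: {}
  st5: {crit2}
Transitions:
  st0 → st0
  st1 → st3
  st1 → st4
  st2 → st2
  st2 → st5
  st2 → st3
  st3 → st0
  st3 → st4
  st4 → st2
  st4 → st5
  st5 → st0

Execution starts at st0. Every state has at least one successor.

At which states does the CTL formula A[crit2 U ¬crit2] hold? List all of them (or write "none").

{st1, st2, st3, st4}

States satisfying crit2: {st0, st1, st5}.
States satisfying ¬crit2: {st2, st3, st4}.
States satisfying A[crit2 U ¬crit2]: {st1, st2, st3, st4}.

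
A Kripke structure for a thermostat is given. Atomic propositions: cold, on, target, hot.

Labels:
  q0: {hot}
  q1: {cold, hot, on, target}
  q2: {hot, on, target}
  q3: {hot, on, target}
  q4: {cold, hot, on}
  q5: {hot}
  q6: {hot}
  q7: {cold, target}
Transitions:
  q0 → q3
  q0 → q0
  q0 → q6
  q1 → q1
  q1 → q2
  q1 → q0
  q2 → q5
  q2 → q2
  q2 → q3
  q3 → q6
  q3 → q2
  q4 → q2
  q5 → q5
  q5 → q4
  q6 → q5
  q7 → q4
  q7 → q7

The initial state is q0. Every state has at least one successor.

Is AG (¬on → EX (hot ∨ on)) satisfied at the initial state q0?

States satisfying ¬on → EX (hot ∨ on): {q0, q1, q2, q3, q4, q5, q6, q7}.
States satisfying AG (¬on → EX (hot ∨ on)): {q0, q1, q2, q3, q4, q5, q6, q7}.
Every state reachable from q0 satisfies ¬on → EX (hot ∨ on).
q0 ∈ Sat(AG (¬on → EX (hot ∨ on))).

Yes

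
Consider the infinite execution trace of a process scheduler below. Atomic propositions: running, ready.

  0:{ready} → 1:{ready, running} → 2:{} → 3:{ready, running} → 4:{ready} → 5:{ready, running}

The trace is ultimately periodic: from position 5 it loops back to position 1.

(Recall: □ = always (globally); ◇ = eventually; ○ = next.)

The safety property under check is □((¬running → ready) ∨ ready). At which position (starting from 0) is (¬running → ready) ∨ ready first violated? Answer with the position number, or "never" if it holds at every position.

2

Check (¬running → ready) ∨ ready at each position in order: 0 ✓, 1 ✓.
At position 2 the labels are {}, so (¬running → ready) ∨ ready is false there. This is the first violation.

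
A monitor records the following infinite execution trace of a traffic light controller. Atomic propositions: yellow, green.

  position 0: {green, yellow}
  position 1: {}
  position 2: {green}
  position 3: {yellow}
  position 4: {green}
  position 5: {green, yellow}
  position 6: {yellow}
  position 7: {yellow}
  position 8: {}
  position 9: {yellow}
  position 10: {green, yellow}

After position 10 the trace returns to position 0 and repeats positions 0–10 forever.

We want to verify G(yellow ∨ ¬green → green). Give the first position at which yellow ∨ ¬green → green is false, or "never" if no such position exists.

1

Check yellow ∨ ¬green → green at each position in order: 0 ✓.
At position 1 the labels are {}, so yellow ∨ ¬green → green is false there. This is the first violation.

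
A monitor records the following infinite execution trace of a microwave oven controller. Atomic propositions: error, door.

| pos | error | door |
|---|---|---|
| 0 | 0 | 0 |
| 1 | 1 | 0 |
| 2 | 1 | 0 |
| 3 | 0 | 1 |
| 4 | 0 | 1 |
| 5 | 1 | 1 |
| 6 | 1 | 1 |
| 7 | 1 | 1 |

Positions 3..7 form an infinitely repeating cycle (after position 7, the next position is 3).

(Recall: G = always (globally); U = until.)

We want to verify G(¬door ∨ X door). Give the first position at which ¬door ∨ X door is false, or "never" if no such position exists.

never

¬door ∨ X door holds at every position 0..7, and those are all the positions the trace ever visits, so the invariant G(¬door ∨ X door) is never violated.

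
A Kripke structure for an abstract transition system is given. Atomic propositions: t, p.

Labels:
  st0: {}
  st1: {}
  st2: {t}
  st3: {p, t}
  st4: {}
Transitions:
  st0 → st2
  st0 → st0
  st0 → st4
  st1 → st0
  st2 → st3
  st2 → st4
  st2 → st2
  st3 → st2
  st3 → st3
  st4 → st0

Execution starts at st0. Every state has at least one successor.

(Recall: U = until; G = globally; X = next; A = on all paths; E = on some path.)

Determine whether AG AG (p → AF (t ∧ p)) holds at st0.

Satisfied

States satisfying AG (p → AF (t ∧ p)): {st0, st1, st2, st3, st4}.
States satisfying AG AG (p → AF (t ∧ p)): {st0, st1, st2, st3, st4}.
Every state reachable from st0 satisfies AG (p → AF (t ∧ p)).
st0 ∈ Sat(AG AG (p → AF (t ∧ p))).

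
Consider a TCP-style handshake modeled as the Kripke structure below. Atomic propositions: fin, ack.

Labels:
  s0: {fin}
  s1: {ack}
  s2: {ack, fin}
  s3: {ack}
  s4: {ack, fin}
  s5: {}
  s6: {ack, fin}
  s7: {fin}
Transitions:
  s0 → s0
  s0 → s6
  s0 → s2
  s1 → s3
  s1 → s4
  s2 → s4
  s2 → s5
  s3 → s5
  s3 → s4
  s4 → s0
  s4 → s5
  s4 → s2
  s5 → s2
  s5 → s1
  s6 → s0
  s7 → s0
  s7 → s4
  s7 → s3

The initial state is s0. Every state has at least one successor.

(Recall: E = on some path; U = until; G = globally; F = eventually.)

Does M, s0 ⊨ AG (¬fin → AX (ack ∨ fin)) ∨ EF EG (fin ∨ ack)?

States satisfying ¬fin → AX (ack ∨ fin): {s0, s1, s2, s4, s5, s6, s7}.
States satisfying AG (¬fin → AX (ack ∨ fin)): ∅.
States satisfying EG (fin ∨ ack): {s0, s1, s2, s3, s4, s6, s7}.
States satisfying EF EG (fin ∨ ack): {s0, s1, s2, s3, s4, s5, s6, s7}.
States satisfying AG (¬fin → AX (ack ∨ fin)) ∨ EF EG (fin ∨ ack): {s0, s1, s2, s3, s4, s5, s6, s7}.
s0 ∈ Sat(AG (¬fin → AX (ack ∨ fin)) ∨ EF EG (fin ∨ ack)).

Holds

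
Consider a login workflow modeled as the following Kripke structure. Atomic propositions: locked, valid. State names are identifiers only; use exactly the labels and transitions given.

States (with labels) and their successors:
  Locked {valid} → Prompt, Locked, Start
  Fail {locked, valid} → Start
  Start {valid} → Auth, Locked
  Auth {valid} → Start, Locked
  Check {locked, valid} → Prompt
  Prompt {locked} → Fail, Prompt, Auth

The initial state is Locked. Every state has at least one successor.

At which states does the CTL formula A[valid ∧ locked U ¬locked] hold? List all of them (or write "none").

{Locked, Fail, Start, Auth}

States satisfying valid ∧ locked: {Fail, Check}.
States satisfying ¬locked: {Locked, Start, Auth}.
States satisfying A[valid ∧ locked U ¬locked]: {Locked, Fail, Start, Auth}.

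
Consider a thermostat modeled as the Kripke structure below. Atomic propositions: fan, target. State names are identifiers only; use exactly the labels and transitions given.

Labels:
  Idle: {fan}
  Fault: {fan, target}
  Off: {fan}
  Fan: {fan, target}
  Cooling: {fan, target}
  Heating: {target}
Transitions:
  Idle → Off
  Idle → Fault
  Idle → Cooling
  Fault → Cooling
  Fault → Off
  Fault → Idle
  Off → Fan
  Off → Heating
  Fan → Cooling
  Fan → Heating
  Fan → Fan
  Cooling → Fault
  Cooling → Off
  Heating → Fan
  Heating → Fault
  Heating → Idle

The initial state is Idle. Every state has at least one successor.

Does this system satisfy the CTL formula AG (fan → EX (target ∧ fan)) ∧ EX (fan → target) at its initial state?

Yes

States satisfying fan → EX (target ∧ fan): {Idle, Fault, Off, Fan, Cooling, Heating}.
States satisfying AG (fan → EX (target ∧ fan)): {Idle, Fault, Off, Fan, Cooling, Heating}.
States satisfying fan → target: {Fault, Fan, Cooling, Heating}.
States satisfying EX (fan → target): {Idle, Fault, Off, Fan, Cooling, Heating}.
States satisfying AG (fan → EX (target ∧ fan)) ∧ EX (fan → target): {Idle, Fault, Off, Fan, Cooling, Heating}.
Idle ∈ Sat(AG (fan → EX (target ∧ fan)) ∧ EX (fan → target)).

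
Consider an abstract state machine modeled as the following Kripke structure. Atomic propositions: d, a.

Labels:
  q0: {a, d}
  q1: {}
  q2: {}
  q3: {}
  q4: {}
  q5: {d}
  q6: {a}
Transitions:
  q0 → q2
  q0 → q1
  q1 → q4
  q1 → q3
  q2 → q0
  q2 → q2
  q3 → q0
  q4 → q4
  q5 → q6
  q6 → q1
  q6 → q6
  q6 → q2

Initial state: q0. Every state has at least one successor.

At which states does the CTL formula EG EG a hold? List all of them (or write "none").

States satisfying EG a: {q6}.
States satisfying EG EG a: {q6}.

{q6}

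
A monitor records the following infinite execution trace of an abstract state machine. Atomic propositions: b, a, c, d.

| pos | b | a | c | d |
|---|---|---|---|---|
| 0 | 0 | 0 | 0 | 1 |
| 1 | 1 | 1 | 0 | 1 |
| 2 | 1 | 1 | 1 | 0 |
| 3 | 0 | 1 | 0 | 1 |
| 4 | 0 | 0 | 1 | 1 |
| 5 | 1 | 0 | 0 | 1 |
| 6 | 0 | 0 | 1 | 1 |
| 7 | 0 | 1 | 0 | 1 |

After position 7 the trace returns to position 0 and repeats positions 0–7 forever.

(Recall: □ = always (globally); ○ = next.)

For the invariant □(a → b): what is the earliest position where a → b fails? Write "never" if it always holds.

Check a → b at each position in order: 0 ✓, 1 ✓, 2 ✓.
At position 3 the labels are {a, d}, so a → b is false there. This is the first violation.

3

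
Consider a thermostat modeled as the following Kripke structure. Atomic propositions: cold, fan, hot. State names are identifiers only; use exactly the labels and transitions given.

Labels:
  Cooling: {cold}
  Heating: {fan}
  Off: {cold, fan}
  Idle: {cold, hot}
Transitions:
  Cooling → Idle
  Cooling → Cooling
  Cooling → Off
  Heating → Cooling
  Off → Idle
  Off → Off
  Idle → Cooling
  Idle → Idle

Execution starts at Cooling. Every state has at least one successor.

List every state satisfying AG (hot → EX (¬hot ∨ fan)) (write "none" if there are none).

States satisfying hot → EX (¬hot ∨ fan): {Cooling, Heating, Off, Idle}.
States satisfying AG (hot → EX (¬hot ∨ fan)): {Cooling, Heating, Off, Idle}.

{Cooling, Heating, Off, Idle}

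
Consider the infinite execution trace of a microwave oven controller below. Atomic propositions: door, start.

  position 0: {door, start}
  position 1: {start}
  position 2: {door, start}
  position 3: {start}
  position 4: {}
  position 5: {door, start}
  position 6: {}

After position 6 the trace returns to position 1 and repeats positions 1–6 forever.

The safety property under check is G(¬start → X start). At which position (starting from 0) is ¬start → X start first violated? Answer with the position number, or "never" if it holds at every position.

never

¬start → X start holds at every position 0..6, and those are all the positions the trace ever visits, so the invariant G(¬start → X start) is never violated.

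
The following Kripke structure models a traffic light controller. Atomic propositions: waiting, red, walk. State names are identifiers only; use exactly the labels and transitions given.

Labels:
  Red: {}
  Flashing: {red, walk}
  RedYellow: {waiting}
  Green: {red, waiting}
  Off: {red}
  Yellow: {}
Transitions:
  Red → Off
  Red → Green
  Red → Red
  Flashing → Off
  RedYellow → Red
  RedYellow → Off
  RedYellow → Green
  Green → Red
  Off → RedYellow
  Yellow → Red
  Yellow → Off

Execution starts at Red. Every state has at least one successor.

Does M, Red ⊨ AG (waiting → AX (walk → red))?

Satisfied

States satisfying waiting → AX (walk → red): {Red, Flashing, RedYellow, Green, Off, Yellow}.
States satisfying AG (waiting → AX (walk → red)): {Red, Flashing, RedYellow, Green, Off, Yellow}.
Every state reachable from Red satisfies waiting → AX (walk → red).
Red ∈ Sat(AG (waiting → AX (walk → red))).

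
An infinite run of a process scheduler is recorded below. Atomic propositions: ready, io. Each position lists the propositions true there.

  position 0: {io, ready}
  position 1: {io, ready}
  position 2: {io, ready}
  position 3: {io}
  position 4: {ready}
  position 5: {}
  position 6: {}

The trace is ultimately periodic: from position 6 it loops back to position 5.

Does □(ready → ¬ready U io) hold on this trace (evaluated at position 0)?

ready → ¬ready U io must hold at every position from 0 onward. It fails at position 4, so □(ready → ¬ready U io) is false.
Positions where ready holds: 0, 1, 2, 4.
Check ¬ready U io at each: 0→ok, 1→ok, 2→ok, 4→fails.

Does not hold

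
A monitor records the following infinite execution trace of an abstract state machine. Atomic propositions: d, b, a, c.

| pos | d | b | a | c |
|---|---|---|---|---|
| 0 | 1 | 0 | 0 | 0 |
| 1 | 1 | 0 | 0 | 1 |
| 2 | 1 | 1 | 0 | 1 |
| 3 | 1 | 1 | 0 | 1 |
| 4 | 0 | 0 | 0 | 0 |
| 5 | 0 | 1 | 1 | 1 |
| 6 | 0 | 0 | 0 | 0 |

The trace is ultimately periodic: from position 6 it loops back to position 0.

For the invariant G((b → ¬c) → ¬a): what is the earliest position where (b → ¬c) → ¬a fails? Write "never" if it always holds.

(b → ¬c) → ¬a holds at every position 0..6, and those are all the positions the trace ever visits, so the invariant G((b → ¬c) → ¬a) is never violated.

never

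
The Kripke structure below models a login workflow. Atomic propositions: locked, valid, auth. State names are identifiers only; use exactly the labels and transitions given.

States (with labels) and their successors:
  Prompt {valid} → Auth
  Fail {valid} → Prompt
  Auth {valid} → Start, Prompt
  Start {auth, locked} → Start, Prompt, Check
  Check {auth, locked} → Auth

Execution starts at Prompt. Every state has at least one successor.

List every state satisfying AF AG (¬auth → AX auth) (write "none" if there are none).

none

States satisfying AG (¬auth → AX auth): ∅.
States satisfying AF AG (¬auth → AX auth): ∅.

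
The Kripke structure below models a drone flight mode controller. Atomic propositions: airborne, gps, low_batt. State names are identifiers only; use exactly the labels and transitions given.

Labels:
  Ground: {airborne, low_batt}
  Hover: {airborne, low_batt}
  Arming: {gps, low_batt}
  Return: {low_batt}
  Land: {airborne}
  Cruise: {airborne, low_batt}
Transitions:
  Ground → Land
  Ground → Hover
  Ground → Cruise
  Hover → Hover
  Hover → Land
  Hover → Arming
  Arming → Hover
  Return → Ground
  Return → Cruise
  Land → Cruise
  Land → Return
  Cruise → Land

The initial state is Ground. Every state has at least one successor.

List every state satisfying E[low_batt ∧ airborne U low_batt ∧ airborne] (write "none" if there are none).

{Ground, Hover, Cruise}

States satisfying low_batt ∧ airborne: {Ground, Hover, Cruise}.
States satisfying E[low_batt ∧ airborne U low_batt ∧ airborne]: {Ground, Hover, Cruise}.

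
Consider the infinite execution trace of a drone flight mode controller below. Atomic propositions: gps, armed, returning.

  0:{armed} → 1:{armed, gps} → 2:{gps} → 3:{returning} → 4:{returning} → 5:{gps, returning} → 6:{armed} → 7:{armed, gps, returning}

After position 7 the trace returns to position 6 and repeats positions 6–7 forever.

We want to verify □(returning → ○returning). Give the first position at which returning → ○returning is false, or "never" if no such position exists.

Check returning → ○returning at each position in order: 0 ✓, 1 ✓, 2 ✓, 3 ✓, 4 ✓.
At position 5 the labels are {gps, returning} and the next position 6 has {armed}, so returning → ○returning is false there. This is the first violation.

5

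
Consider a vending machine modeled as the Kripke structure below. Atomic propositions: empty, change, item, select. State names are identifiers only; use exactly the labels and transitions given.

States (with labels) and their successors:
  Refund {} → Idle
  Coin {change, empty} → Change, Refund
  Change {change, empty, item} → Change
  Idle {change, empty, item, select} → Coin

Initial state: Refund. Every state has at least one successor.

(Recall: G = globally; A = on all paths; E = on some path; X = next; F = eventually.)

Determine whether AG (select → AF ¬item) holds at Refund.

States satisfying select → AF ¬item: {Refund, Coin, Change, Idle}.
States satisfying AG (select → AF ¬item): {Refund, Coin, Change, Idle}.
Every state reachable from Refund satisfies select → AF ¬item.
Refund ∈ Sat(AG (select → AF ¬item)).

Satisfied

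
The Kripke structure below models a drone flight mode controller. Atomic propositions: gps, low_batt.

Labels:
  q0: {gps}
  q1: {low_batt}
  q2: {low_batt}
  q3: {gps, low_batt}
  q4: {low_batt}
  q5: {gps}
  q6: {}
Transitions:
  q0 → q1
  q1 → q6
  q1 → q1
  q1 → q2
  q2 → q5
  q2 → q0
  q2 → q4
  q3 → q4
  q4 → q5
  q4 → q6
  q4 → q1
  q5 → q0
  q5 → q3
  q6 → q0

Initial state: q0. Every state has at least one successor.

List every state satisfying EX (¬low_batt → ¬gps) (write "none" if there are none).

{q0, q1, q2, q3, q4, q5}

States satisfying ¬low_batt → ¬gps: {q1, q2, q3, q4, q6}.
States satisfying EX (¬low_batt → ¬gps): {q0, q1, q2, q3, q4, q5}.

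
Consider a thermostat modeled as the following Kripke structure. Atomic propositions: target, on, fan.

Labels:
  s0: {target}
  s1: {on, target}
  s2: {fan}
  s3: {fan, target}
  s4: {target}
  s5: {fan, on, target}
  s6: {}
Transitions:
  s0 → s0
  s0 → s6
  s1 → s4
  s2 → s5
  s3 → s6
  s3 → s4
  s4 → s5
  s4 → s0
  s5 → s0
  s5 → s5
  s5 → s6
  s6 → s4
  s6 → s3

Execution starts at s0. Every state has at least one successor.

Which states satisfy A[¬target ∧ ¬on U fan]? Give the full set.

States satisfying ¬target ∧ ¬on: {s2, s6}.
States satisfying fan: {s2, s3, s5}.
States satisfying A[¬target ∧ ¬on U fan]: {s2, s3, s5}.

{s2, s3, s5}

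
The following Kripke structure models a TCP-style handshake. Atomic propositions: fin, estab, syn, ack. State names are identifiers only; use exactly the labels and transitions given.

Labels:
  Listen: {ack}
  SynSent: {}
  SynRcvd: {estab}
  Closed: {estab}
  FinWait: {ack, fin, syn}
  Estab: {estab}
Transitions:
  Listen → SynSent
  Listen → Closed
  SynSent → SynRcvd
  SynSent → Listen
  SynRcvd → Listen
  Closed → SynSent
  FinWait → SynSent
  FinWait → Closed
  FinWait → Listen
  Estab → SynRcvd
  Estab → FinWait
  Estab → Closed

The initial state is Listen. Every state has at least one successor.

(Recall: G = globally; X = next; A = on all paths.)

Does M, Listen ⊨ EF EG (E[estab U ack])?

States satisfying EG (E[estab U ack]): ∅.
States satisfying EF EG (E[estab U ack]): ∅.
No suitable path/successor from Listen witnesses the formula.
Listen ∉ Sat(EF EG (E[estab U ack])).

Does not hold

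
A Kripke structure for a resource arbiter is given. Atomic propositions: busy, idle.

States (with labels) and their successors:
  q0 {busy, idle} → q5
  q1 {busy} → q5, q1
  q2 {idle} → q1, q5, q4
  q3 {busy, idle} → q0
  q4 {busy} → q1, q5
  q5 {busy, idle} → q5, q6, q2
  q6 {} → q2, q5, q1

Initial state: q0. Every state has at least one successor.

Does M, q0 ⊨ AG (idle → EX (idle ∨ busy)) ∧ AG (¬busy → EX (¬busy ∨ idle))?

States satisfying idle → EX (idle ∨ busy): {q0, q1, q2, q3, q4, q5, q6}.
States satisfying AG (idle → EX (idle ∨ busy)): {q0, q1, q2, q3, q4, q5, q6}.
States satisfying ¬busy → EX (¬busy ∨ idle): {q0, q1, q2, q3, q4, q5, q6}.
States satisfying AG (¬busy → EX (¬busy ∨ idle)): {q0, q1, q2, q3, q4, q5, q6}.
States satisfying AG (idle → EX (idle ∨ busy)) ∧ AG (¬busy → EX (¬busy ∨ idle)): {q0, q1, q2, q3, q4, q5, q6}.
q0 ∈ Sat(AG (idle → EX (idle ∨ busy)) ∧ AG (¬busy → EX (¬busy ∨ idle))).

Yes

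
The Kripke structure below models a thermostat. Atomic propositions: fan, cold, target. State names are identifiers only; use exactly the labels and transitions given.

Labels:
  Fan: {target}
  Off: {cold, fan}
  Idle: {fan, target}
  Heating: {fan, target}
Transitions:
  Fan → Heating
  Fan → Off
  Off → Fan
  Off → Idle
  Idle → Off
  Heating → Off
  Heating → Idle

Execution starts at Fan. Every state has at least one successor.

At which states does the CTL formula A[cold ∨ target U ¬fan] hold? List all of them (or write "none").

{Fan}

States satisfying cold ∨ target: {Fan, Off, Idle, Heating}.
States satisfying ¬fan: {Fan}.
States satisfying A[cold ∨ target U ¬fan]: {Fan}.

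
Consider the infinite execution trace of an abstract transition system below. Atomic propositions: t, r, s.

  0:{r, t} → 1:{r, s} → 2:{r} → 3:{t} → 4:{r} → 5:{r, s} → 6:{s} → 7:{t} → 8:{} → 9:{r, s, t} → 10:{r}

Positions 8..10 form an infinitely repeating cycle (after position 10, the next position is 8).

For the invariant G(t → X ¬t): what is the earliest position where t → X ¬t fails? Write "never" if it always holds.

t → X ¬t holds at every position 0..10, and those are all the positions the trace ever visits, so the invariant G(t → X ¬t) is never violated.

never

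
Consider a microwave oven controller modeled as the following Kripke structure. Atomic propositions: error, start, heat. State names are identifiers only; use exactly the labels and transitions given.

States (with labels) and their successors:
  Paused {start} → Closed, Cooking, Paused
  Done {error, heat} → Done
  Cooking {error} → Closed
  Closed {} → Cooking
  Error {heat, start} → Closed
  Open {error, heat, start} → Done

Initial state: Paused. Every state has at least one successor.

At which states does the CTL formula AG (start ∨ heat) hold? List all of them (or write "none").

States satisfying start ∨ heat: {Paused, Done, Error, Open}.
States satisfying AG (start ∨ heat): {Done, Open}.

{Done, Open}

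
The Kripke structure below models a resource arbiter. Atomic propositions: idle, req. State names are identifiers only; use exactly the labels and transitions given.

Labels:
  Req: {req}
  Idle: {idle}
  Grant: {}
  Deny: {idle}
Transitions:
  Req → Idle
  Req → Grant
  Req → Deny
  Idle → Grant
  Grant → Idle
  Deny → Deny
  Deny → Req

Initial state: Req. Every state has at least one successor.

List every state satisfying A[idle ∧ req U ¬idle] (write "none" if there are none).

States satisfying idle ∧ req: ∅.
States satisfying ¬idle: {Req, Grant}.
States satisfying A[idle ∧ req U ¬idle]: {Req, Grant}.

{Req, Grant}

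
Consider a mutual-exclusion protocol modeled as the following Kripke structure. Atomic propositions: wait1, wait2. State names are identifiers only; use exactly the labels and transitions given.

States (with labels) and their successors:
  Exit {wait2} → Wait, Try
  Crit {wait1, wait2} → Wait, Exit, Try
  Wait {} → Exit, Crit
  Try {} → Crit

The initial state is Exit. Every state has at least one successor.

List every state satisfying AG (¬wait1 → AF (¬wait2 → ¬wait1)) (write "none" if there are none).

{Exit, Crit, Wait, Try}

States satisfying ¬wait1 → AF (¬wait2 → ¬wait1): {Exit, Crit, Wait, Try}.
States satisfying AG (¬wait1 → AF (¬wait2 → ¬wait1)): {Exit, Crit, Wait, Try}.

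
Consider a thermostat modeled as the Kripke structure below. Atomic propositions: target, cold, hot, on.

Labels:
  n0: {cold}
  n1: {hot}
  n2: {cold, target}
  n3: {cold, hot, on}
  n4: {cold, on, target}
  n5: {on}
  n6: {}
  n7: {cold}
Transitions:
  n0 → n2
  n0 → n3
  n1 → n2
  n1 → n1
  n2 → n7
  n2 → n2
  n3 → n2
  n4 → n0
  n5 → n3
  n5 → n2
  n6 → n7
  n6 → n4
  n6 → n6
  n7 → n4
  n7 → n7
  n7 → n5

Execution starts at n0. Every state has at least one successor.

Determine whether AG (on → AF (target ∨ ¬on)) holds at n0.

States satisfying on → AF (target ∨ ¬on): {n0, n1, n2, n3, n4, n5, n6, n7}.
States satisfying AG (on → AF (target ∨ ¬on)): {n0, n1, n2, n3, n4, n5, n6, n7}.
Every state reachable from n0 satisfies on → AF (target ∨ ¬on).
n0 ∈ Sat(AG (on → AF (target ∨ ¬on))).

Satisfied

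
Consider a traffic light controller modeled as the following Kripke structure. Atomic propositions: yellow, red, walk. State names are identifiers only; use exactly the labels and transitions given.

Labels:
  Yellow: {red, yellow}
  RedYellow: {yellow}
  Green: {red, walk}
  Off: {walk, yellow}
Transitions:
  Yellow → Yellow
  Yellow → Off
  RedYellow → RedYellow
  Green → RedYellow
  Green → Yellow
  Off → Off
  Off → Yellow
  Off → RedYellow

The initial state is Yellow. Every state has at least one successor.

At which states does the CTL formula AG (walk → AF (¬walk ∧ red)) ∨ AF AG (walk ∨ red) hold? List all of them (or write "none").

States satisfying walk → AF (¬walk ∧ red): {Yellow, RedYellow}.
States satisfying AG (walk → AF (¬walk ∧ red)): {RedYellow}.
States satisfying AG (walk ∨ red): ∅.
States satisfying AF AG (walk ∨ red): ∅.
States satisfying AG (walk → AF (¬walk ∧ red)) ∨ AF AG (walk ∨ red): {RedYellow}.

{RedYellow}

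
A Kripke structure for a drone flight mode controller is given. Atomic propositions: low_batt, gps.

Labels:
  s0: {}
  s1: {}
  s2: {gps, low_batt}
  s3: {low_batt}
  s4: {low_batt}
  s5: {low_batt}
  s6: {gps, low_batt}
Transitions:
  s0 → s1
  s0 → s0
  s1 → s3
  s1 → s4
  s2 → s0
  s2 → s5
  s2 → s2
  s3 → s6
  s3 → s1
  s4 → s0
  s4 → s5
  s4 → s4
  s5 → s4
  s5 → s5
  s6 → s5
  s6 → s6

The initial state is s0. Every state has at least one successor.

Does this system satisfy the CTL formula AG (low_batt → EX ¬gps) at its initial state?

States satisfying low_batt → EX ¬gps: {s0, s1, s2, s3, s4, s5, s6}.
States satisfying AG (low_batt → EX ¬gps): {s0, s1, s2, s3, s4, s5, s6}.
Every state reachable from s0 satisfies low_batt → EX ¬gps.
s0 ∈ Sat(AG (low_batt → EX ¬gps)).

Holds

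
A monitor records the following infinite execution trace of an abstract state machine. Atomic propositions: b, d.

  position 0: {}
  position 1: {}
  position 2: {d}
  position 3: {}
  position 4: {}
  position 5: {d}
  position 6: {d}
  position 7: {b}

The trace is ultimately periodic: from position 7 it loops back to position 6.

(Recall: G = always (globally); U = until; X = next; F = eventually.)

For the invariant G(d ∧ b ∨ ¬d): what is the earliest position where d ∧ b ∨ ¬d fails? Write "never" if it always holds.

2

Check d ∧ b ∨ ¬d at each position in order: 0 ✓, 1 ✓.
At position 2 the labels are {d}, so d ∧ b ∨ ¬d is false there. This is the first violation.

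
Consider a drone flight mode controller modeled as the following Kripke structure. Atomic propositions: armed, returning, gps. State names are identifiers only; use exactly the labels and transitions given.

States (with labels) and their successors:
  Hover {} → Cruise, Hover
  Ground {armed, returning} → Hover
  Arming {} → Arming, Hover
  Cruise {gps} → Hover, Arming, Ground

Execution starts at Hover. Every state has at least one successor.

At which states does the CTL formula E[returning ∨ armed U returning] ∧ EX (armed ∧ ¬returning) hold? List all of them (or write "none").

States satisfying returning ∨ armed: {Ground}.
States satisfying returning: {Ground}.
States satisfying E[returning ∨ armed U returning]: {Ground}.
States satisfying armed ∧ ¬returning: ∅.
States satisfying EX (armed ∧ ¬returning): ∅.
States satisfying E[returning ∨ armed U returning] ∧ EX (armed ∧ ¬returning): ∅.

none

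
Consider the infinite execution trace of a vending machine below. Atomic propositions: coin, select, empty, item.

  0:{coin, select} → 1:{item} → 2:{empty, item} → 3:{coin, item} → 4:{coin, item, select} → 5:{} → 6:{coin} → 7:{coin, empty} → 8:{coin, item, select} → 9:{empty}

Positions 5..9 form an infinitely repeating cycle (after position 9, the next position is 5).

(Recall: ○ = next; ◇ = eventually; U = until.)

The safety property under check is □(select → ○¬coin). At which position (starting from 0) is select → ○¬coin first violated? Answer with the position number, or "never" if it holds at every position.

select → ○¬coin holds at every position 0..9, and those are all the positions the trace ever visits, so the invariant □(select → ○¬coin) is never violated.

never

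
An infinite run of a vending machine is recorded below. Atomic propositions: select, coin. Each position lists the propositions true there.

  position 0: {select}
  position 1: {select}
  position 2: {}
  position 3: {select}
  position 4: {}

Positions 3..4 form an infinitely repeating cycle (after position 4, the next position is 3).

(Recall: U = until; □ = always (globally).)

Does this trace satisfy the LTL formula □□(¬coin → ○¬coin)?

□(¬coin → ○¬coin) holds at every position 0..4, and those are all positions ever visited, so □□(¬coin → ○¬coin) holds.

Satisfied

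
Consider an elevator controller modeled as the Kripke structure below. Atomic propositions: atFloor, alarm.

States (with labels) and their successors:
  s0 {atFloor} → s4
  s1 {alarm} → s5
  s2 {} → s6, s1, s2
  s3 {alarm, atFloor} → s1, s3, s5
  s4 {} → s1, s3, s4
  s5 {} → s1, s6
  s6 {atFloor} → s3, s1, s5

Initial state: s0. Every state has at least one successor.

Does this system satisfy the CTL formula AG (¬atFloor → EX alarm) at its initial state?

States satisfying ¬atFloor → EX alarm: {s0, s2, s3, s4, s5, s6}.
States satisfying AG (¬atFloor → EX alarm): ∅.
s1 is reachable from s0 and violates ¬atFloor → EX alarm, so AG fails at s0.
s0 ∉ Sat(AG (¬atFloor → EX alarm)).

No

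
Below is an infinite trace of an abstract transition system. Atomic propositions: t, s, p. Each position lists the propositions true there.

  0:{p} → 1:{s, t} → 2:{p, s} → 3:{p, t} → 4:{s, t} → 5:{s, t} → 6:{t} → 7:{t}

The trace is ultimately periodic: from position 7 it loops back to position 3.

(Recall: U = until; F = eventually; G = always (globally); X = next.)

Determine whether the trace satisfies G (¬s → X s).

Does not hold

¬s → X s must hold at every position from 0 onward. It fails at position 6, so G (¬s → X s) is false.
Positions where ¬s holds: 0, 3, 6, 7.
Check X s at each: 0→ok, 3→ok, 6→fails, 7→fails.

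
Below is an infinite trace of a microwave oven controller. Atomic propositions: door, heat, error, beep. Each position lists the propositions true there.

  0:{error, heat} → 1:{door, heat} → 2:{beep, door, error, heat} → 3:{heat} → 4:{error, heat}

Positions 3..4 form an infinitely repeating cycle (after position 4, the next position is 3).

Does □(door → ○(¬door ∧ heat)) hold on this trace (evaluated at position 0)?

door → ○(¬door ∧ heat) must hold at every position from 0 onward. It fails at position 1, so □(door → ○(¬door ∧ heat)) is false.
Positions where door holds: 1, 2.
Check ○(¬door ∧ heat) at each: 1→fails, 2→ok.

Does not hold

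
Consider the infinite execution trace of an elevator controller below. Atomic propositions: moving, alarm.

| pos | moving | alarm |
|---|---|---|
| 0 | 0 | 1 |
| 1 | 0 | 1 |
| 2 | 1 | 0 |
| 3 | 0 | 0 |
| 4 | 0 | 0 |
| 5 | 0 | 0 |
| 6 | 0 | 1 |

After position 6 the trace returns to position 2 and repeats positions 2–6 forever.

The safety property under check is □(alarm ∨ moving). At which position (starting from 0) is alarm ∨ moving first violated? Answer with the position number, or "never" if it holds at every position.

Check alarm ∨ moving at each position in order: 0 ✓, 1 ✓, 2 ✓.
At position 3 the labels are {}, so alarm ∨ moving is false there. This is the first violation.

3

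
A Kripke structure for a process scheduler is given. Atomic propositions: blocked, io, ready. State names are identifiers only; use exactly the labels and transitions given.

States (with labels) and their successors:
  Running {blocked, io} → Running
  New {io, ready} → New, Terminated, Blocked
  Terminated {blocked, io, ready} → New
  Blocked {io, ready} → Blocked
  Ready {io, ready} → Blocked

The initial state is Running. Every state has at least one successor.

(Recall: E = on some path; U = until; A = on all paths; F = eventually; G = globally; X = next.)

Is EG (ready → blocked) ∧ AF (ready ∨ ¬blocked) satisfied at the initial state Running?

States satisfying ready → blocked: {Running, Terminated}.
States satisfying EG (ready → blocked): {Running}.
States satisfying ready ∨ ¬blocked: {New, Terminated, Blocked, Ready}.
States satisfying AF (ready ∨ ¬blocked): {New, Terminated, Blocked, Ready}.
States satisfying EG (ready → blocked) ∧ AF (ready ∨ ¬blocked): ∅.
Running ∉ Sat(EG (ready → blocked) ∧ AF (ready ∨ ¬blocked)).

Violated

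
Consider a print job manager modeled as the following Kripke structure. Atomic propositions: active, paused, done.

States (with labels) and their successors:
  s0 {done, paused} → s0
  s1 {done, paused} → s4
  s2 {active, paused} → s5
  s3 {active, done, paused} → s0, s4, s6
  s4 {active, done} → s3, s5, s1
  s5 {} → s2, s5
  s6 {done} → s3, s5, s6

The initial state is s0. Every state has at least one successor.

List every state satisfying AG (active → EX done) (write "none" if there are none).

States satisfying active → EX done: {s0, s1, s3, s4, s5, s6}.
States satisfying AG (active → EX done): {s0}.

{s0}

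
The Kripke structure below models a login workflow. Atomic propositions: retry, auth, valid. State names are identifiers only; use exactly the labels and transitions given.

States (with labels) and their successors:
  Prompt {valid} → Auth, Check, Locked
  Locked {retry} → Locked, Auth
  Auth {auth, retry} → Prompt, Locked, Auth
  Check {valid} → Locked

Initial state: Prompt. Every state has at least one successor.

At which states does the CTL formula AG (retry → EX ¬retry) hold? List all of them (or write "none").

none

States satisfying retry → EX ¬retry: {Prompt, Auth, Check}.
States satisfying AG (retry → EX ¬retry): ∅.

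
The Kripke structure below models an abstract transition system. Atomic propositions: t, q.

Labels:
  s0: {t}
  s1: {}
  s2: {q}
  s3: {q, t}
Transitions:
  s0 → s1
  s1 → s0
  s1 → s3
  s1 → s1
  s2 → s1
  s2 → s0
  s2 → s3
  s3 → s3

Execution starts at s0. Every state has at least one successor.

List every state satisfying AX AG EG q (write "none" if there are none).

{s3}

States satisfying AG EG q: {s3}.
States satisfying AX AG EG q: {s3}.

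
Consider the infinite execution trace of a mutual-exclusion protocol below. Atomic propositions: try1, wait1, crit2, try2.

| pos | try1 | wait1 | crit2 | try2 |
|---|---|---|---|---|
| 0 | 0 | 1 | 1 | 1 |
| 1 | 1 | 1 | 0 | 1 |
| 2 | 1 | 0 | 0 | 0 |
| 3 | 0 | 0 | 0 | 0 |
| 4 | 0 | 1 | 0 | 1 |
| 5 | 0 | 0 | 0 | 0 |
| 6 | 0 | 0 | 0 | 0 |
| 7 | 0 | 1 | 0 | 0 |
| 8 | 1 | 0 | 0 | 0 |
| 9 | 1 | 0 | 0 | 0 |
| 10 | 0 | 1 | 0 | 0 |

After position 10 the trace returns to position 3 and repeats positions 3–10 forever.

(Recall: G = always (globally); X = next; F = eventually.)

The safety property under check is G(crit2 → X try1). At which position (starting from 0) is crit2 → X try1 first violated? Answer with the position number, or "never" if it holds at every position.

never

crit2 → X try1 holds at every position 0..10, and those are all the positions the trace ever visits, so the invariant G(crit2 → X try1) is never violated.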